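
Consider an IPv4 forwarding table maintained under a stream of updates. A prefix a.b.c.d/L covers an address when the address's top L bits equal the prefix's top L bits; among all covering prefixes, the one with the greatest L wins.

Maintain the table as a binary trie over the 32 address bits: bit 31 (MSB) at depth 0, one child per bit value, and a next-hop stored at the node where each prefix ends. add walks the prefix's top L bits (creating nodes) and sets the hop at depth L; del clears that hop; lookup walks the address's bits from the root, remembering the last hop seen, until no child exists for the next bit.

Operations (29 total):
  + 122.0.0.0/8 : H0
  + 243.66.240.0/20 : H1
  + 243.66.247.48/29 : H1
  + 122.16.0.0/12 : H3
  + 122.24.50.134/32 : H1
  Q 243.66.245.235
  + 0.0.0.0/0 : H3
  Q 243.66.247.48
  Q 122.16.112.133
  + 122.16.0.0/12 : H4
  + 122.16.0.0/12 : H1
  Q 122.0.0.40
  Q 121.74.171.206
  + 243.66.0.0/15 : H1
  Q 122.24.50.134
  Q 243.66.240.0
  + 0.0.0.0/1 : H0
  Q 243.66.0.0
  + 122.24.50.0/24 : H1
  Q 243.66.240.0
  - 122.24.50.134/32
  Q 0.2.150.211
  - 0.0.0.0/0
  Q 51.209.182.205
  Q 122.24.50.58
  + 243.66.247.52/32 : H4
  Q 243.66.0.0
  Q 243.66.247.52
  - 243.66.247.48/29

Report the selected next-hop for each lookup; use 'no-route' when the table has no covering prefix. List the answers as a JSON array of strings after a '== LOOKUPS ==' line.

Trace:
  add 122.0.0.0/8 -> H0 at depth 8
  add 243.66.240.0/20 -> H1 at depth 20
  add 243.66.247.48/29 -> H1 at depth 29
  add 122.16.0.0/12 -> H3 at depth 12
  add 122.24.50.134/32 -> H1 at depth 32
  lookup 243.66.245.235: bits 1111001101000010111101 walk d0:-→d1:-→d2:-→d3:-→d4:-→d5:-→d6:-→d7:-→d8:-→d9:-→d10:-→d11:-→d12:-→d13:-→d14:-→d15:-→d16:-→d17:-→d18:-→d19:-→d20:H1→d21:-→d22:- -> H1
  add 0.0.0.0/0 -> H3 at depth 0
  lookup 243.66.247.48: bits 11110011010000101111011100110 walk d0:H3→d1:-→d2:-→d3:-→d4:-→d5:-→d6:-→d7:-→d8:-→d9:-→d10:-→d11:-→d12:-→d13:-→d14:-→d15:-→d16:-→d17:-→d18:-→d19:-→d20:H1→d21:-→d22:-→d23:-→d24:-→d25:-→d26:-→d27:-→d28:-→d29:H1 -> H1
  lookup 122.16.112.133: bits 011110100001 walk d0:H3→d1:-→d2:-→d3:-→d4:-→d5:-→d6:-→d7:-→d8:H0→d9:-→d10:-→d11:-→d12:H3 -> H3
  add 122.16.0.0/12 -> H4 at depth 12
  add 122.16.0.0/12 -> H1 at depth 12
  lookup 122.0.0.40: bits 01111010000 walk d0:H3→d1:-→d2:-→d3:-→d4:-→d5:-→d6:-→d7:-→d8:H0→d9:-→d10:-→d11:- -> H0
  lookup 121.74.171.206: bits 011110 walk d0:H3→d1:-→d2:-→d3:-→d4:-→d5:-→d6:- -> H3
  add 243.66.0.0/15 -> H1 at depth 15
  lookup 122.24.50.134: bits 01111010000110000011001010000110 walk d0:H3→d1:-→d2:-→d3:-→d4:-→d5:-→d6:-→d7:-→d8:H0→d9:-→d10:-→d11:-→d12:H1→d13:-→d14:-→d15:-→d16:-→d17:-→d18:-→d19:-→d20:-→d21:-→d22:-→d23:-→d24:-→d25:-→d26:-→d27:-→d28:-→d29:-→d30:-→d31:-→d32:H1 -> H1
  lookup 243.66.240.0: bits 111100110100001011110 walk d0:H3→d1:-→d2:-→d3:-→d4:-→d5:-→d6:-→d7:-→d8:-→d9:-→d10:-→d11:-→d12:-→d13:-→d14:-→d15:H1→d16:-→d17:-→d18:-→d19:-→d20:H1→d21:- -> H1
  add 0.0.0.0/1 -> H0 at depth 1
  lookup 243.66.0.0: bits 1111001101000010 walk d0:H3→d1:-→d2:-→d3:-→d4:-→d5:-→d6:-→d7:-→d8:-→d9:-→d10:-→d11:-→d12:-→d13:-→d14:-→d15:H1→d16:- -> H1
  add 122.24.50.0/24 -> H1 at depth 24
  lookup 243.66.240.0: bits 111100110100001011110 walk d0:H3→d1:-→d2:-→d3:-→d4:-→d5:-→d6:-→d7:-→d8:-→d9:-→d10:-→d11:-→d12:-→d13:-→d14:-→d15:H1→d16:-→d17:-→d18:-→d19:-→d20:H1→d21:- -> H1
  del 122.24.50.134/32 (clear depth 32)
  lookup 0.2.150.211: bits 0 walk d0:H3→d1:H0 -> H0
  del 0.0.0.0/0 (clear depth 0)
  lookup 51.209.182.205: bits 0 walk d0:-→d1:H0 -> H0
  lookup 122.24.50.58: bits 011110100001100000110010 walk d0:-→d1:H0→d2:-→d3:-→d4:-→d5:-→d6:-→d7:-→d8:H0→d9:-→d10:-→d11:-→d12:H1→d13:-→d14:-→d15:-→d16:-→d17:-→d18:-→d19:-→d20:-→d21:-→d22:-→d23:-→d24:H1 -> H1
  add 243.66.247.52/32 -> H4 at depth 32
  lookup 243.66.0.0: bits 1111001101000010 walk d0:-→d1:-→d2:-→d3:-→d4:-→d5:-→d6:-→d7:-→d8:-→d9:-→d10:-→d11:-→d12:-→d13:-→d14:-→d15:H1→d16:- -> H1
  lookup 243.66.247.52: bits 11110011010000101111011100110100 walk d0:-→d1:-→d2:-→d3:-→d4:-→d5:-→d6:-→d7:-→d8:-→d9:-→d10:-→d11:-→d12:-→d13:-→d14:-→d15:H1→d16:-→d17:-→d18:-→d19:-→d20:H1→d21:-→d22:-→d23:-→d24:-→d25:-→d26:-→d27:-→d28:-→d29:H1→d30:-→d31:-→d32:H4 -> H4
  del 243.66.247.48/29 (clear depth 29)

== LOOKUPS ==
["H1","H1","H3","H0","H3","H1","H1","H1","H1","H0","H0","H1","H1","H4"]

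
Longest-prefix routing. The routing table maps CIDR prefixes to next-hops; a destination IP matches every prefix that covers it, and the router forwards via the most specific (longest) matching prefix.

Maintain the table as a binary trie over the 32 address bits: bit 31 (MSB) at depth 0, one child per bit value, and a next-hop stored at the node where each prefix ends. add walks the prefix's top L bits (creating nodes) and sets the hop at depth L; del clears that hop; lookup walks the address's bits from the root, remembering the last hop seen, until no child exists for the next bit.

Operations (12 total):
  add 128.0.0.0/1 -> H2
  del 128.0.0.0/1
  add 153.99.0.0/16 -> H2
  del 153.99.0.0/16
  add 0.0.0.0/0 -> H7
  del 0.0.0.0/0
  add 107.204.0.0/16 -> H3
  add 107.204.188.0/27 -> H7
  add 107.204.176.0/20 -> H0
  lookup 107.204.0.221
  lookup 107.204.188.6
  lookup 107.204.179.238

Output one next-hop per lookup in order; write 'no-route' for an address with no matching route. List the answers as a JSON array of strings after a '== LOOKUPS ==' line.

Process each operation:
  + 128.0.0.0/1 (H2) depth=1
  del 128.0.0.0/1 (clear depth 1)
  + 153.99.0.0/16 (H2) depth=16
  del 153.99.0.0/16 (clear depth 16)
  + 0.0.0.0/0 (H7) depth=0
  del 0.0.0.0/0 (clear depth 0)
  + 107.204.0.0/16 (H3) depth=16
  + 107.204.188.0/27 (H7) depth=27
  + 107.204.176.0/20 (H0) depth=20
  ? 107.204.0.221  path d0:-→d1:-→d2:-→d3:-→d4:-→d5:-→d6:-→d7:-→d8:-→d9:-→d10:-→d11:-→d12:-→d13:-→d14:-→d15:-→d16:H3  best=H3
  ? 107.204.188.6  path d0:-→d1:-→d2:-→d3:-→d4:-→d5:-→d6:-→d7:-→d8:-→d9:-→d10:-→d11:-→d12:-→d13:-→d14:-→d15:-→d16:H3→d17:-→d18:-→d19:-→d20:H0→d21:-→d22:-→d23:-→d24:-→d25:-→d26:-→d27:H7  best=H7
  ? 107.204.179.238  path d0:-→d1:-→d2:-→d3:-→d4:-→d5:-→d6:-→d7:-→d8:-→d9:-→d10:-→d11:-→d12:-→d13:-→d14:-→d15:-→d16:H3→d17:-→d18:-→d19:-→d20:H0  best=H0

== LOOKUPS ==
["H3","H7","H0"]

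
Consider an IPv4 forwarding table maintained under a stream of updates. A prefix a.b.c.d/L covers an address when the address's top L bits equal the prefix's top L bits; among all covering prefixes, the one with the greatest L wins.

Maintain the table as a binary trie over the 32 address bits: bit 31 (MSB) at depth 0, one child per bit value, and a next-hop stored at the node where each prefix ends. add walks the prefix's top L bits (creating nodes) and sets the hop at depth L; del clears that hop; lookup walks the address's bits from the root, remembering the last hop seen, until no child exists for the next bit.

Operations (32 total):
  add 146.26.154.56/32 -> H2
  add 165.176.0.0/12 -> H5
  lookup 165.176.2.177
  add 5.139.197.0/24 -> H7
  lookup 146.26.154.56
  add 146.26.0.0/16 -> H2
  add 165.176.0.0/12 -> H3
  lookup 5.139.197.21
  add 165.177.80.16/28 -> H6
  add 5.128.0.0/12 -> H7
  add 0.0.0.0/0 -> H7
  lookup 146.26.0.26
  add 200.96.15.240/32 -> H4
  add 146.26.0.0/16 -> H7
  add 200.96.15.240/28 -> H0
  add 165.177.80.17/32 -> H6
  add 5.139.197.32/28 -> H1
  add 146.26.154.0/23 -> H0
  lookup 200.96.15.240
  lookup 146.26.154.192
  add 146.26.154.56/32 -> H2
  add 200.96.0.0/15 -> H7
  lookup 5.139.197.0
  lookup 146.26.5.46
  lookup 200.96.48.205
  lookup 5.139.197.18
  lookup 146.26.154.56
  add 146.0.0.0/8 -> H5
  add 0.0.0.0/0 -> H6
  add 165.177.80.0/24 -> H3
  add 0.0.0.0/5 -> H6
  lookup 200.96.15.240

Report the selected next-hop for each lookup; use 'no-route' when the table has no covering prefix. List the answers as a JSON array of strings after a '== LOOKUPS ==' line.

Apply in order:
  add 146.26.154.56/32 -> H2 at depth 32
  add 165.176.0.0/12 -> H5 at depth 12
  lookup 165.176.2.177: bits 101001011011 walk d0:-→d1:-→d2:-→d3:-→d4:-→d5:-→d6:-→d7:-→d8:-→d9:-→d10:-→d11:-→d12:H5 -> H5
  add 5.139.197.0/24 -> H7 at depth 24
  lookup 146.26.154.56: bits 10010010000110101001101000111000 walk d0:-→d1:-→d2:-→d3:-→d4:-→d5:-→d6:-→d7:-→d8:-→d9:-→d10:-→d11:-→d12:-→d13:-→d14:-→d15:-→d16:-→d17:-→d18:-→d19:-→d20:-→d21:-→d22:-→d23:-→d24:-→d25:-→d26:-→d27:-→d28:-→d29:-→d30:-→d31:-→d32:H2 -> H2
  add 146.26.0.0/16 -> H2 at depth 16
  add 165.176.0.0/12 -> H3 at depth 12
  lookup 5.139.197.21: bits 000001011000101111000101 walk d0:-→d1:-→d2:-→d3:-→d4:-→d5:-→d6:-→d7:-→d8:-→d9:-→d10:-→d11:-→d12:-→d13:-→d14:-→d15:-→d16:-→d17:-→d18:-→d19:-→d20:-→d21:-→d22:-→d23:-→d24:H7 -> H7
  add 165.177.80.16/28 -> H6 at depth 28
  add 5.128.0.0/12 -> H7 at depth 12
  add 0.0.0.0/0 -> H7 at depth 0
  lookup 146.26.0.26: bits 1001001000011010 walk d0:H7→d1:-→d2:-→d3:-→d4:-→d5:-→d6:-→d7:-→d8:-→d9:-→d10:-→d11:-→d12:-→d13:-→d14:-→d15:-→d16:H2 -> H2
  add 200.96.15.240/32 -> H4 at depth 32
  add 146.26.0.0/16 -> H7 at depth 16
  add 200.96.15.240/28 -> H0 at depth 28
  add 165.177.80.17/32 -> H6 at depth 32
  add 5.139.197.32/28 -> H1 at depth 28
  add 146.26.154.0/23 -> H0 at depth 23
  lookup 200.96.15.240: bits 11001000011000000000111111110000 walk d0:H7→d1:-→d2:-→d3:-→d4:-→d5:-→d6:-→d7:-→d8:-→d9:-→d10:-→d11:-→d12:-→d13:-→d14:-→d15:-→d16:-→d17:-→d18:-→d19:-→d20:-→d21:-→d22:-→d23:-→d24:-→d25:-→d26:-→d27:-→d28:H0→d29:-→d30:-→d31:-→d32:H4 -> H4
  lookup 146.26.154.192: bits 100100100001101010011010 walk d0:H7→d1:-→d2:-→d3:-→d4:-→d5:-→d6:-→d7:-→d8:-→d9:-→d10:-→d11:-→d12:-→d13:-→d14:-→d15:-→d16:H7→d17:-→d18:-→d19:-→d20:-→d21:-→d22:-→d23:H0→d24:- -> H0
  add 146.26.154.56/32 -> H2 at depth 32
  add 200.96.0.0/15 -> H7 at depth 15
  lookup 5.139.197.0: bits 00000101100010111100010100 walk d0:H7→d1:-→d2:-→d3:-→d4:-→d5:-→d6:-→d7:-→d8:-→d9:-→d10:-→d11:-→d12:H7→d13:-→d14:-→d15:-→d16:-→d17:-→d18:-→d19:-→d20:-→d21:-→d22:-→d23:-→d24:H7→d25:-→d26:- -> H7
  lookup 146.26.5.46: bits 1001001000011010 walk d0:H7→d1:-→d2:-→d3:-→d4:-→d5:-→d6:-→d7:-→d8:-→d9:-→d10:-→d11:-→d12:-→d13:-→d14:-→d15:-→d16:H7 -> H7
  lookup 200.96.48.205: bits 110010000110000000 walk d0:H7→d1:-→d2:-→d3:-→d4:-→d5:-→d6:-→d7:-→d8:-→d9:-→d10:-→d11:-→d12:-→d13:-→d14:-→d15:H7→d16:-→d17:-→d18:- -> H7
  lookup 5.139.197.18: bits 00000101100010111100010100 walk d0:H7→d1:-→d2:-→d3:-→d4:-→d5:-→d6:-→d7:-→d8:-→d9:-→d10:-→d11:-→d12:H7→d13:-→d14:-→d15:-→d16:-→d17:-→d18:-→d19:-→d20:-→d21:-→d22:-→d23:-→d24:H7→d25:-→d26:- -> H7
  lookup 146.26.154.56: bits 10010010000110101001101000111000 walk d0:H7→d1:-→d2:-→d3:-→d4:-→d5:-→d6:-→d7:-→d8:-→d9:-→d10:-→d11:-→d12:-→d13:-→d14:-→d15:-→d16:H7→d17:-→d18:-→d19:-→d20:-→d21:-→d22:-→d23:H0→d24:-→d25:-→d26:-→d27:-→d28:-→d29:-→d30:-→d31:-→d32:H2 -> H2
  add 146.0.0.0/8 -> H5 at depth 8
  add 0.0.0.0/0 -> H6 at depth 0
  add 165.177.80.0/24 -> H3 at depth 24
  add 0.0.0.0/5 -> H6 at depth 5
  lookup 200.96.15.240: bits 11001000011000000000111111110000 walk d0:H6→d1:-→d2:-→d3:-→d4:-→d5:-→d6:-→d7:-→d8:-→d9:-→d10:-→d11:-→d12:-→d13:-→d14:-→d15:H7→d16:-→d17:-→d18:-→d19:-→d20:-→d21:-→d22:-→d23:-→d24:-→d25:-→d26:-→d27:-→d28:H0→d29:-→d30:-→d31:-→d32:H4 -> H4

== LOOKUPS ==
["H5","H2","H7","H2","H4","H0","H7","H7","H7","H7","H2","H4"]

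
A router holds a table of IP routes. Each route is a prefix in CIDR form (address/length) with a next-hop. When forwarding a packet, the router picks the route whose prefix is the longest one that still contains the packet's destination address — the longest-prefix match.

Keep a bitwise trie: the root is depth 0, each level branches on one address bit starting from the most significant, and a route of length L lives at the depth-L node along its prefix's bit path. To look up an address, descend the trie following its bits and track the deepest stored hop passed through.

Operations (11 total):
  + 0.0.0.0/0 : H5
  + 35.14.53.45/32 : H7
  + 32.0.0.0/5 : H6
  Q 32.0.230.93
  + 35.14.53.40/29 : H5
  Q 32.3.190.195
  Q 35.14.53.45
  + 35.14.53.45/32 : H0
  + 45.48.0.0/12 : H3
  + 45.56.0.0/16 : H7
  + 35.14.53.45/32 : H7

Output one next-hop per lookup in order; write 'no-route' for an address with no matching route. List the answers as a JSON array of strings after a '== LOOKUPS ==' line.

Apply in order:
  + 0.0.0.0/0 (H5) depth=0
  + 35.14.53.45/32 (H7) depth=32
  + 32.0.0.0/5 (H6) depth=5
  ? 32.0.230.93  path d0:H5→d1:-→d2:-→d3:-→d4:-→d5:H6→d6:-  best=H6
  + 35.14.53.40/29 (H5) depth=29
  ? 32.3.190.195  path d0:H5→d1:-→d2:-→d3:-→d4:-→d5:H6→d6:-  best=H6
  ? 35.14.53.45  path d0:H5→d1:-→d2:-→d3:-→d4:-→d5:H6→d6:-→d7:-→d8:-→d9:-→d10:-→d11:-→d12:-→d13:-→d14:-→d15:-→d16:-→d17:-→d18:-→d19:-→d20:-→d21:-→d22:-→d23:-→d24:-→d25:-→d26:-→d27:-→d28:-→d29:H5→d30:-→d31:-→d32:H7  best=H7
  + 35.14.53.45/32 (H0) depth=32
  + 45.48.0.0/12 (H3) depth=12
  + 45.56.0.0/16 (H7) depth=16
  + 35.14.53.45/32 (H7) depth=32

== LOOKUPS ==
["H6","H6","H7"]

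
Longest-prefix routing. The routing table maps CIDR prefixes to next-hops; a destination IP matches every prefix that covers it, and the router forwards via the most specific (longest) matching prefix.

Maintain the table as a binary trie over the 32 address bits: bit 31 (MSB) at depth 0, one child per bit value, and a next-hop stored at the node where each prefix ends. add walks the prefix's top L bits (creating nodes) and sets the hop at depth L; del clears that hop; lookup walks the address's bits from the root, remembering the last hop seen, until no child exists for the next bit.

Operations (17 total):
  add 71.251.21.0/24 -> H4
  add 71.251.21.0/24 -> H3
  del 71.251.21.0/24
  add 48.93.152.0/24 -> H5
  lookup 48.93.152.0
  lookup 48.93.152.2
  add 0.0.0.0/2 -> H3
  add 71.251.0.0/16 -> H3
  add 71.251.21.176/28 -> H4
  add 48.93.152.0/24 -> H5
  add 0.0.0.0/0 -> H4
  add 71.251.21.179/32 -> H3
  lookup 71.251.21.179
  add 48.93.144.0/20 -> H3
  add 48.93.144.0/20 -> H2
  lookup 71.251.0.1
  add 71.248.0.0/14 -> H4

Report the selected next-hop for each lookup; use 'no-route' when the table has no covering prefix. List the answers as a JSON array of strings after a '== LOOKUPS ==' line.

Apply in order:
  add 71.251.21.0/24 -> H4 at depth 24
  add 71.251.21.0/24 -> H3 at depth 24
  - 71.251.21.0/24 clear@24
  add 48.93.152.0/24 -> H5 at depth 24
  ? 48.93.152.0  path d0:-→d1:-→d2:-→d3:-→d4:-→d5:-→d6:-→d7:-→d8:-→d9:-→d10:-→d11:-→d12:-→d13:-→d14:-→d15:-→d16:-→d17:-→d18:-→d19:-→d20:-→d21:-→d22:-→d23:-→d24:H5  best=H5
  ? 48.93.152.2  path d0:-→d1:-→d2:-→d3:-→d4:-→d5:-→d6:-→d7:-→d8:-→d9:-→d10:-→d11:-→d12:-→d13:-→d14:-→d15:-→d16:-→d17:-→d18:-→d19:-→d20:-→d21:-→d22:-→d23:-→d24:H5  best=H5
  add 0.0.0.0/2 -> H3 at depth 2
  add 71.251.0.0/16 -> H3 at depth 16
  add 71.251.21.176/28 -> H4 at depth 28
  add 48.93.152.0/24 -> H5 at depth 24
  add 0.0.0.0/0 -> H4 at depth 0
  add 71.251.21.179/32 -> H3 at depth 32
  ? 71.251.21.179  path d0:H4→d1:-→d2:-→d3:-→d4:-→d5:-→d6:-→d7:-→d8:-→d9:-→d10:-→d11:-→d12:-→d13:-→d14:-→d15:-→d16:H3→d17:-→d18:-→d19:-→d20:-→d21:-→d22:-→d23:-→d24:-→d25:-→d26:-→d27:-→d28:H4→d29:-→d30:-→d31:-→d32:H3  best=H3
  add 48.93.144.0/20 -> H3 at depth 20
  add 48.93.144.0/20 -> H2 at depth 20
  ? 71.251.0.1  path d0:H4→d1:-→d2:-→d3:-→d4:-→d5:-→d6:-→d7:-→d8:-→d9:-→d10:-→d11:-→d12:-→d13:-→d14:-→d15:-→d16:H3→d17:-→d18:-→d19:-  best=H3
  add 71.248.0.0/14 -> H4 at depth 14

== LOOKUPS ==
["H5","H5","H3","H3"]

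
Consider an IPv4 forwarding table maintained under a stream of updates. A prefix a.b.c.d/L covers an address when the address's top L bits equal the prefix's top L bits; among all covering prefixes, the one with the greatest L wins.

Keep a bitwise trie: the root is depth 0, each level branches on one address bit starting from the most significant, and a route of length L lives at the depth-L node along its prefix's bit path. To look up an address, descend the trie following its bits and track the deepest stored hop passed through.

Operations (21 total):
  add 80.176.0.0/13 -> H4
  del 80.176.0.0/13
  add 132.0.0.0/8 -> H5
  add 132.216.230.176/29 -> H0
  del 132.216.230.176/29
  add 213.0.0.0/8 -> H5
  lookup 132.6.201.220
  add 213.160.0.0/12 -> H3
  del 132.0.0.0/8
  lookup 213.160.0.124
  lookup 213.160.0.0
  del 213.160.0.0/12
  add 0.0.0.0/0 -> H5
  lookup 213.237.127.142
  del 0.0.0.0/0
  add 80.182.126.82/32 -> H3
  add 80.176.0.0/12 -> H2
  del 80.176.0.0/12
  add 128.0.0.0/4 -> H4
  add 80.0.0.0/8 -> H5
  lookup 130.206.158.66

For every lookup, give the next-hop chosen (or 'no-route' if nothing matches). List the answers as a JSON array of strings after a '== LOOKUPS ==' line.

Apply in order:
  + 80.176.0.0/13 (H4) depth=13
  - 80.176.0.0/13 clear@13
  + 132.0.0.0/8 (H5) depth=8
  + 132.216.230.176/29 (H0) depth=29
  - 132.216.230.176/29 clear@29
  + 213.0.0.0/8 (H5) depth=8
  ? 132.6.201.220  path d0:-→d1:-→d2:-→d3:-→d4:-→d5:-→d6:-→d7:-→d8:H5  best=H5
  + 213.160.0.0/12 (H3) depth=12
  - 132.0.0.0/8 clear@8
  ? 213.160.0.124  path d0:-→d1:-→d2:-→d3:-→d4:-→d5:-→d6:-→d7:-→d8:H5→d9:-→d10:-→d11:-→d12:H3  best=H3
  ? 213.160.0.0  path d0:-→d1:-→d2:-→d3:-→d4:-→d5:-→d6:-→d7:-→d8:H5→d9:-→d10:-→d11:-→d12:H3  best=H3
  - 213.160.0.0/12 clear@12
  + 0.0.0.0/0 (H5) depth=0
  ? 213.237.127.142  path d0:H5→d1:-→d2:-→d3:-→d4:-→d5:-→d6:-→d7:-→d8:H5→d9:-  best=H5
  - 0.0.0.0/0 clear@0
  + 80.182.126.82/32 (H3) depth=32
  + 80.176.0.0/12 (H2) depth=12
  - 80.176.0.0/12 clear@12
  + 128.0.0.0/4 (H4) depth=4
  + 80.0.0.0/8 (H5) depth=8
  ? 130.206.158.66  path d0:-→d1:-→d2:-→d3:-→d4:H4→d5:-  best=H4

== LOOKUPS ==
["H5","H3","H3","H5","H4"]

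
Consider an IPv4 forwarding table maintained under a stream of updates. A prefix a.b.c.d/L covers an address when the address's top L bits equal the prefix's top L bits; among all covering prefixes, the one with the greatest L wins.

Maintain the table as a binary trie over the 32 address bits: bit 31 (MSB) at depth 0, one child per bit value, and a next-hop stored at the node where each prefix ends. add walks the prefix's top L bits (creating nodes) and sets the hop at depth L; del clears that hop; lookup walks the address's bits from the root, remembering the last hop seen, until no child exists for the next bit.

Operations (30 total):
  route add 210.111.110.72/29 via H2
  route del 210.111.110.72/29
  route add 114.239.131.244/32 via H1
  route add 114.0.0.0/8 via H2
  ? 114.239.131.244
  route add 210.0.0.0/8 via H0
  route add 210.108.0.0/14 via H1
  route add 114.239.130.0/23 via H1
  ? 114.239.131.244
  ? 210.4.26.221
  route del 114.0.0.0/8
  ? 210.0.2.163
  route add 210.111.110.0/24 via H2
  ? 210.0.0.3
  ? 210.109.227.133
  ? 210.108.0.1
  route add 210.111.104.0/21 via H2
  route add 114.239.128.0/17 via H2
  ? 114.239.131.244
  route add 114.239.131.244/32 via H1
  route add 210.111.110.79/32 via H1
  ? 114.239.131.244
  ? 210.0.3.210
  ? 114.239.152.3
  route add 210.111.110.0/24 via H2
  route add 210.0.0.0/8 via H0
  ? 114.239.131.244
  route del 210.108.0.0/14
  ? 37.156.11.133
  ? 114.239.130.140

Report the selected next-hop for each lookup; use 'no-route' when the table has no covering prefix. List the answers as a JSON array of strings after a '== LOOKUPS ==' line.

Trace:
  + 210.111.110.72/29 (H2) depth=29
  - 210.111.110.72/29 clear@29
  + 114.239.131.244/32 (H1) depth=32
  + 114.0.0.0/8 (H2) depth=8
  Q 114.239.131.244: descend 01110010111011111000001111110100 ; hops seen [H2,H1] ; pick H1
  + 210.0.0.0/8 (H0) depth=8
  + 210.108.0.0/14 (H1) depth=14
  + 114.239.130.0/23 (H1) depth=23
  Q 114.239.131.244: descend 01110010111011111000001111110100 ; hops seen [H2,H1,H1] ; pick H1
  Q 210.4.26.221: descend 110100100 ; hops seen [H0] ; pick H0
  - 114.0.0.0/8 clear@8
  Q 210.0.2.163: descend 110100100 ; hops seen [H0] ; pick H0
  + 210.111.110.0/24 (H2) depth=24
  Q 210.0.0.3: descend 110100100 ; hops seen [H0] ; pick H0
  Q 210.109.227.133: descend 11010010011011 ; hops seen [H0,H1] ; pick H1
  Q 210.108.0.1: descend 11010010011011 ; hops seen [H0,H1] ; pick H1
  + 210.111.104.0/21 (H2) depth=21
  + 114.239.128.0/17 (H2) depth=17
  Q 114.239.131.244: descend 01110010111011111000001111110100 ; hops seen [H2,H1,H1] ; pick H1
  + 114.239.131.244/32 (H1) depth=32
  + 210.111.110.79/32 (H1) depth=32
  Q 114.239.131.244: descend 01110010111011111000001111110100 ; hops seen [H2,H1,H1] ; pick H1
  Q 210.0.3.210: descend 110100100 ; hops seen [H0] ; pick H0
  Q 114.239.152.3: descend 0111001011101111100 ; hops seen [H2] ; pick H2
  + 210.111.110.0/24 (H2) depth=24
  + 210.0.0.0/8 (H0) depth=8
  Q 114.239.131.244: descend 01110010111011111000001111110100 ; hops seen [H2,H1,H1] ; pick H1
  - 210.108.0.0/14 clear@14
  Q 37.156.11.133: descend 0 ; hops seen [∅] ; pick no-route
  Q 114.239.130.140: descend 01110010111011111000001 ; hops seen [H2,H1] ; pick H1

== LOOKUPS ==
["H1","H1","H0","H0","H0","H1","H1","H1","H1","H0","H2","H1","no-route","H1"]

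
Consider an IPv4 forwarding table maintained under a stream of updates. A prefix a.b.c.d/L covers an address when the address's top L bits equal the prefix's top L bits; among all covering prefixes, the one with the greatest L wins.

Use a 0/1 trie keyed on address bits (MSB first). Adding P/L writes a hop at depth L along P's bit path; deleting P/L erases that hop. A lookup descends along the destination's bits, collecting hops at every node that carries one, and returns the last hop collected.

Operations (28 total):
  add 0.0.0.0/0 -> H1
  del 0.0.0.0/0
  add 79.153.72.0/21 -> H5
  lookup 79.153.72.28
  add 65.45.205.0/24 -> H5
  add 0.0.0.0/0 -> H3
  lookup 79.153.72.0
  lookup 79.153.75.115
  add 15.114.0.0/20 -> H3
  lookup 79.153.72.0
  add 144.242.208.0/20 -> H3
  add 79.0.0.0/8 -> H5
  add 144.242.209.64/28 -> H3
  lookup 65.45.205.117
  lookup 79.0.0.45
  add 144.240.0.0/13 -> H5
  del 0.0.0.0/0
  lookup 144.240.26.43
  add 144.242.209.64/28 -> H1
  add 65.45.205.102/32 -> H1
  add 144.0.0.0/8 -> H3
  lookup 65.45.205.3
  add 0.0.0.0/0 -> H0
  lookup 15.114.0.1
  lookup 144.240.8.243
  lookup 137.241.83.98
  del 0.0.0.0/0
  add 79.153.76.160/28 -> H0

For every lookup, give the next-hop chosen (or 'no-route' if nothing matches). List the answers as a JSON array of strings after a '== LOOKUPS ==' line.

Trace:
  add 0.0.0.0/0 -> H1 at depth 0
  del 0.0.0.0/0 (clear depth 0)
  add 79.153.72.0/21 -> H5 at depth 21
  ? 79.153.72.28  path d0:-→d1:-→d2:-→d3:-→d4:-→d5:-→d6:-→d7:-→d8:-→d9:-→d10:-→d11:-→d12:-→d13:-→d14:-→d15:-→d16:-→d17:-→d18:-→d19:-→d20:-→d21:H5  best=H5
  add 65.45.205.0/24 -> H5 at depth 24
  add 0.0.0.0/0 -> H3 at depth 0
  ? 79.153.72.0  path d0:H3→d1:-→d2:-→d3:-→d4:-→d5:-→d6:-→d7:-→d8:-→d9:-→d10:-→d11:-→d12:-→d13:-→d14:-→d15:-→d16:-→d17:-→d18:-→d19:-→d20:-→d21:H5  best=H5
  ? 79.153.75.115  path d0:H3→d1:-→d2:-→d3:-→d4:-→d5:-→d6:-→d7:-→d8:-→d9:-→d10:-→d11:-→d12:-→d13:-→d14:-→d15:-→d16:-→d17:-→d18:-→d19:-→d20:-→d21:H5  best=H5
  add 15.114.0.0/20 -> H3 at depth 20
  ? 79.153.72.0  path d0:H3→d1:-→d2:-→d3:-→d4:-→d5:-→d6:-→d7:-→d8:-→d9:-→d10:-→d11:-→d12:-→d13:-→d14:-→d15:-→d16:-→d17:-→d18:-→d19:-→d20:-→d21:H5  best=H5
  add 144.242.208.0/20 -> H3 at depth 20
  add 79.0.0.0/8 -> H5 at depth 8
  add 144.242.209.64/28 -> H3 at depth 28
  ? 65.45.205.117  path d0:H3→d1:-→d2:-→d3:-→d4:-→d5:-→d6:-→d7:-→d8:-→d9:-→d10:-→d11:-→d12:-→d13:-→d14:-→d15:-→d16:-→d17:-→d18:-→d19:-→d20:-→d21:-→d22:-→d23:-→d24:H5  best=H5
  ? 79.0.0.45  path d0:H3→d1:-→d2:-→d3:-→d4:-→d5:-→d6:-→d7:-→d8:H5  best=H5
  add 144.240.0.0/13 -> H5 at depth 13
  del 0.0.0.0/0 (clear depth 0)
  ? 144.240.26.43  path d0:-→d1:-→d2:-→d3:-→d4:-→d5:-→d6:-→d7:-→d8:-→d9:-→d10:-→d11:-→d12:-→d13:H5→d14:-  best=H5
  add 144.242.209.64/28 -> H1 at depth 28
  add 65.45.205.102/32 -> H1 at depth 32
  add 144.0.0.0/8 -> H3 at depth 8
  ? 65.45.205.3  path d0:-→d1:-→d2:-→d3:-→d4:-→d5:-→d6:-→d7:-→d8:-→d9:-→d10:-→d11:-→d12:-→d13:-→d14:-→d15:-→d16:-→d17:-→d18:-→d19:-→d20:-→d21:-→d22:-→d23:-→d24:H5→d25:-  best=H5
  add 0.0.0.0/0 -> H0 at depth 0
  ? 15.114.0.1  path d0:H0→d1:-→d2:-→d3:-→d4:-→d5:-→d6:-→d7:-→d8:-→d9:-→d10:-→d11:-→d12:-→d13:-→d14:-→d15:-→d16:-→d17:-→d18:-→d19:-→d20:H3  best=H3
  ? 144.240.8.243  path d0:H0→d1:-→d2:-→d3:-→d4:-→d5:-→d6:-→d7:-→d8:H3→d9:-→d10:-→d11:-→d12:-→d13:H5→d14:-  best=H5
  ? 137.241.83.98  path d0:H0→d1:-→d2:-→d3:-  best=H0
  del 0.0.0.0/0 (clear depth 0)
  add 79.153.76.160/28 -> H0 at depth 28

== LOOKUPS ==
["H5","H5","H5","H5","H5","H5","H5","H5","H3","H5","H0"]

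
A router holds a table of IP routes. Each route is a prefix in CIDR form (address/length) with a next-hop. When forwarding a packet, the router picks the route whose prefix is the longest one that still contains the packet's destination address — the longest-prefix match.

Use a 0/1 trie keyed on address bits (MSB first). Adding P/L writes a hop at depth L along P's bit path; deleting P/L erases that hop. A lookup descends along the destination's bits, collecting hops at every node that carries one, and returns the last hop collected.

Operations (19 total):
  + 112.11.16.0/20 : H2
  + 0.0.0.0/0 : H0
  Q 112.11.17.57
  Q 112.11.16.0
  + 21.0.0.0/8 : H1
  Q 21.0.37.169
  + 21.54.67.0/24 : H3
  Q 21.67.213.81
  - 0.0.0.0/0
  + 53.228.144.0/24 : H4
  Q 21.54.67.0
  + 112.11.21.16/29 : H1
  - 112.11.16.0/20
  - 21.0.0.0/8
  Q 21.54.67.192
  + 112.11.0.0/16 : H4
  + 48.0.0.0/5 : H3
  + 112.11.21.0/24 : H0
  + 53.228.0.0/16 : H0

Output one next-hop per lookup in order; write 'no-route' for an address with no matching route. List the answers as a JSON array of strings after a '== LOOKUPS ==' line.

Process each operation:
  + 112.11.16.0/20 (H2) depth=20
  + 0.0.0.0/0 (H0) depth=0
  lookup 112.11.17.57: bits 01110000000010110001 walk d0:H0→d1:-→d2:-→d3:-→d4:-→d5:-→d6:-→d7:-→d8:-→d9:-→d10:-→d11:-→d12:-→d13:-→d14:-→d15:-→d16:-→d17:-→d18:-→d19:-→d20:H2 -> H2
  lookup 112.11.16.0: bits 01110000000010110001 walk d0:H0→d1:-→d2:-→d3:-→d4:-→d5:-→d6:-→d7:-→d8:-→d9:-→d10:-→d11:-→d12:-→d13:-→d14:-→d15:-→d16:-→d17:-→d18:-→d19:-→d20:H2 -> H2
  + 21.0.0.0/8 (H1) depth=8
  lookup 21.0.37.169: bits 00010101 walk d0:H0→d1:-→d2:-→d3:-→d4:-→d5:-→d6:-→d7:-→d8:H1 -> H1
  + 21.54.67.0/24 (H3) depth=24
  lookup 21.67.213.81: bits 000101010 walk d0:H0→d1:-→d2:-→d3:-→d4:-→d5:-→d6:-→d7:-→d8:H1→d9:- -> H1
  - 0.0.0.0/0 clear@0
  + 53.228.144.0/24 (H4) depth=24
  lookup 21.54.67.0: bits 000101010011011001000011 walk d0:-→d1:-→d2:-→d3:-→d4:-→d5:-→d6:-→d7:-→d8:H1→d9:-→d10:-→d11:-→d12:-→d13:-→d14:-→d15:-→d16:-→d17:-→d18:-→d19:-→d20:-→d21:-→d22:-→d23:-→d24:H3 -> H3
  + 112.11.21.16/29 (H1) depth=29
  - 112.11.16.0/20 clear@20
  - 21.0.0.0/8 clear@8
  lookup 21.54.67.192: bits 000101010011011001000011 walk d0:-→d1:-→d2:-→d3:-→d4:-→d5:-→d6:-→d7:-→d8:-→d9:-→d10:-→d11:-→d12:-→d13:-→d14:-→d15:-→d16:-→d17:-→d18:-→d19:-→d20:-→d21:-→d22:-→d23:-→d24:H3 -> H3
  + 112.11.0.0/16 (H4) depth=16
  + 48.0.0.0/5 (H3) depth=5
  + 112.11.21.0/24 (H0) depth=24
  + 53.228.0.0/16 (H0) depth=16

== LOOKUPS ==
["H2","H2","H1","H1","H3","H3"]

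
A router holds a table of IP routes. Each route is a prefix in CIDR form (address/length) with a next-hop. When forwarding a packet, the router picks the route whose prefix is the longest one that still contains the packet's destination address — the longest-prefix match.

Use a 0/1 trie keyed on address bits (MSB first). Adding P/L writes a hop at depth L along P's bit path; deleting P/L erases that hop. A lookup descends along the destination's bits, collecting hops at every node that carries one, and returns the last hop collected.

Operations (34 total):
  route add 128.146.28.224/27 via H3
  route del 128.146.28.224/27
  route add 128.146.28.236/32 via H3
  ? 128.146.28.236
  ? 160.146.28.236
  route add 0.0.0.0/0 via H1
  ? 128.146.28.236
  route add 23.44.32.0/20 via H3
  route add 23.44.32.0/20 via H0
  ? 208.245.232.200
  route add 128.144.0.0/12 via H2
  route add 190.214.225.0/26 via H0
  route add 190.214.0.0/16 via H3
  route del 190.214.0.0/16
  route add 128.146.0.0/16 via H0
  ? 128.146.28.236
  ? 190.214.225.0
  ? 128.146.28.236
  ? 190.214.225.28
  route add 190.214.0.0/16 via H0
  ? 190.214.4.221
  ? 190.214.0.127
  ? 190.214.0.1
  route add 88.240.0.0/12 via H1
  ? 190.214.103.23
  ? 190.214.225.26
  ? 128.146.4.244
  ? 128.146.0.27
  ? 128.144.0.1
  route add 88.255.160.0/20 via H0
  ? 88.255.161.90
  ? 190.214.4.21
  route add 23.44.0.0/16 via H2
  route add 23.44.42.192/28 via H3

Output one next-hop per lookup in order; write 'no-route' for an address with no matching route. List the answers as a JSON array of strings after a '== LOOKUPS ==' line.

Trace:
  add 128.146.28.224/27 -> H3 at depth 27
  del 128.146.28.224/27 (clear depth 27)
  add 128.146.28.236/32 -> H3 at depth 32
  Q 128.146.28.236: descend 10000000100100100001110011101100 ; hops seen [H3] ; pick H3
  Q 160.146.28.236: descend 10 ; hops seen [∅] ; pick no-route
  add 0.0.0.0/0 -> H1 at depth 0
  Q 128.146.28.236: descend 10000000100100100001110011101100 ; hops seen [H1,H3] ; pick H3
  add 23.44.32.0/20 -> H3 at depth 20
  add 23.44.32.0/20 -> H0 at depth 20
  Q 208.245.232.200: descend 1 ; hops seen [H1] ; pick H1
  add 128.144.0.0/12 -> H2 at depth 12
  add 190.214.225.0/26 -> H0 at depth 26
  add 190.214.0.0/16 -> H3 at depth 16
  del 190.214.0.0/16 (clear depth 16)
  add 128.146.0.0/16 -> H0 at depth 16
  Q 128.146.28.236: descend 10000000100100100001110011101100 ; hops seen [H1,H2,H0,H3] ; pick H3
  Q 190.214.225.0: descend 10111110110101101110000100 ; hops seen [H1,H0] ; pick H0
  Q 128.146.28.236: descend 10000000100100100001110011101100 ; hops seen [H1,H2,H0,H3] ; pick H3
  Q 190.214.225.28: descend 10111110110101101110000100 ; hops seen [H1,H0] ; pick H0
  add 190.214.0.0/16 -> H0 at depth 16
  Q 190.214.4.221: descend 1011111011010110 ; hops seen [H1,H0] ; pick H0
  Q 190.214.0.127: descend 1011111011010110 ; hops seen [H1,H0] ; pick H0
  Q 190.214.0.1: descend 1011111011010110 ; hops seen [H1,H0] ; pick H0
  add 88.240.0.0/12 -> H1 at depth 12
  Q 190.214.103.23: descend 1011111011010110 ; hops seen [H1,H0] ; pick H0
  Q 190.214.225.26: descend 10111110110101101110000100 ; hops seen [H1,H0,H0] ; pick H0
  Q 128.146.4.244: descend 1000000010010010000 ; hops seen [H1,H2,H0] ; pick H0
  Q 128.146.0.27: descend 1000000010010010000 ; hops seen [H1,H2,H0] ; pick H0
  Q 128.144.0.1: descend 10000000100100 ; hops seen [H1,H2] ; pick H2
  add 88.255.160.0/20 -> H0 at depth 20
  Q 88.255.161.90: descend 01011000111111111010 ; hops seen [H1,H1,H0] ; pick H0
  Q 190.214.4.21: descend 1011111011010110 ; hops seen [H1,H0] ; pick H0
  add 23.44.0.0/16 -> H2 at depth 16
  add 23.44.42.192/28 -> H3 at depth 28

== LOOKUPS ==
["H3","no-route","H3","H1","H3","H0","H3","H0","H0","H0","H0","H0","H0","H0","H0","H2","H0","H0"]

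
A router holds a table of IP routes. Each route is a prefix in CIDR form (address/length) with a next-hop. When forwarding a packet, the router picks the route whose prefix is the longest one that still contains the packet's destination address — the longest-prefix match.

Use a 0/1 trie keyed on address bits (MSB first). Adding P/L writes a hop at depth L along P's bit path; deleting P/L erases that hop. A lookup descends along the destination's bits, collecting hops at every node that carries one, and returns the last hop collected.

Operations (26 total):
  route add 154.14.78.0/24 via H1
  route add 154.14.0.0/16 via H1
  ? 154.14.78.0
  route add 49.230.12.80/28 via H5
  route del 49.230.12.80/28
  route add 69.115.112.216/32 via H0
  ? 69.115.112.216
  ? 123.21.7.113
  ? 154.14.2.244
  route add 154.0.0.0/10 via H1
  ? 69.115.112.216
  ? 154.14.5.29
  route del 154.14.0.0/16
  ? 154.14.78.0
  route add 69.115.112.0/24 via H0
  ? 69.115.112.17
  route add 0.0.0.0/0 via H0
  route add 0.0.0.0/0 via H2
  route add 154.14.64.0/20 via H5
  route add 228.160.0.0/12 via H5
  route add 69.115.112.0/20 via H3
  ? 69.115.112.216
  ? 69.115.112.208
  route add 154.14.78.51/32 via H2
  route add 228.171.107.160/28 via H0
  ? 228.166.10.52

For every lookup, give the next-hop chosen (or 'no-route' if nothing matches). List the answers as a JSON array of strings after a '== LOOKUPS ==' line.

Apply in order:
  + 154.14.78.0/24 (H1) depth=24
  + 154.14.0.0/16 (H1) depth=16
  Q 154.14.78.0: descend 100110100000111001001110 ; hops seen [H1,H1] ; pick H1
  + 49.230.12.80/28 (H5) depth=28
  del 49.230.12.80/28 (clear depth 28)
  + 69.115.112.216/32 (H0) depth=32
  Q 69.115.112.216: descend 01000101011100110111000011011000 ; hops seen [H0] ; pick H0
  Q 123.21.7.113: descend 01 ; hops seen [∅] ; pick no-route
  Q 154.14.2.244: descend 10011010000011100 ; hops seen [H1] ; pick H1
  + 154.0.0.0/10 (H1) depth=10
  Q 69.115.112.216: descend 01000101011100110111000011011000 ; hops seen [H0] ; pick H0
  Q 154.14.5.29: descend 10011010000011100 ; hops seen [H1,H1] ; pick H1
  del 154.14.0.0/16 (clear depth 16)
  Q 154.14.78.0: descend 100110100000111001001110 ; hops seen [H1,H1] ; pick H1
  + 69.115.112.0/24 (H0) depth=24
  Q 69.115.112.17: descend 010001010111001101110000 ; hops seen [H0] ; pick H0
  + 0.0.0.0/0 (H0) depth=0
  + 0.0.0.0/0 (H2) depth=0
  + 154.14.64.0/20 (H5) depth=20
  + 228.160.0.0/12 (H5) depth=12
  + 69.115.112.0/20 (H3) depth=20
  Q 69.115.112.216: descend 01000101011100110111000011011000 ; hops seen [H2,H3,H0,H0] ; pick H0
  Q 69.115.112.208: descend 0100010101110011011100001101 ; hops seen [H2,H3,H0] ; pick H0
  + 154.14.78.51/32 (H2) depth=32
  + 228.171.107.160/28 (H0) depth=28
  Q 228.166.10.52: descend 111001001010 ; hops seen [H2,H5] ; pick H5

== LOOKUPS ==
["H1","H0","no-route","H1","H0","H1","H1","H0","H0","H0","H5"]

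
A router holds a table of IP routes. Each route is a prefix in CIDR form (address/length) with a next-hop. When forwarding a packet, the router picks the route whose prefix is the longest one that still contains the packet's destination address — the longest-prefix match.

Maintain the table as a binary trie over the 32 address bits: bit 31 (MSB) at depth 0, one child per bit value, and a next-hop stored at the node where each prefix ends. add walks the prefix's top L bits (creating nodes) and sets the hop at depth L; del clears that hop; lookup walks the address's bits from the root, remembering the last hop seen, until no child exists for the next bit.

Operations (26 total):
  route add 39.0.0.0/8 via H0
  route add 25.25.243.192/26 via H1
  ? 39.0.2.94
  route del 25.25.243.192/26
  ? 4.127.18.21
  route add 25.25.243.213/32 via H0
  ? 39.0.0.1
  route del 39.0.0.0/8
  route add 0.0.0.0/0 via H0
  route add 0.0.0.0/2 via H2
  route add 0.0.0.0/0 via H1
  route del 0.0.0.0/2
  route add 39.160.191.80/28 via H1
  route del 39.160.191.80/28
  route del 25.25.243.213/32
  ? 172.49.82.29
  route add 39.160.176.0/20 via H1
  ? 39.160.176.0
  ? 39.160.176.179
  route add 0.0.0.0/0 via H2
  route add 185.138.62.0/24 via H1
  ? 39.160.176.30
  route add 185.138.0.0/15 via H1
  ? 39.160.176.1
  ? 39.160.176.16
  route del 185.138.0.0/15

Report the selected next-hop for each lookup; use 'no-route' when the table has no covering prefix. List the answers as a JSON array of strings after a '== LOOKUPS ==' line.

Apply in order:
  + 39.0.0.0/8 (H0) depth=8
  + 25.25.243.192/26 (H1) depth=26
  lookup 39.0.2.94: bits 00100111 walk d0:-→d1:-→d2:-→d3:-→d4:-→d5:-→d6:-→d7:-→d8:H0 -> H0
  del 25.25.243.192/26 (clear depth 26)
  lookup 4.127.18.21: bits 000 walk d0:-→d1:-→d2:-→d3:- -> no-route
  + 25.25.243.213/32 (H0) depth=32
  lookup 39.0.0.1: bits 00100111 walk d0:-→d1:-→d2:-→d3:-→d4:-→d5:-→d6:-→d7:-→d8:H0 -> H0
  del 39.0.0.0/8 (clear depth 8)
  + 0.0.0.0/0 (H0) depth=0
  + 0.0.0.0/2 (H2) depth=2
  + 0.0.0.0/0 (H1) depth=0
  del 0.0.0.0/2 (clear depth 2)
  + 39.160.191.80/28 (H1) depth=28
  del 39.160.191.80/28 (clear depth 28)
  del 25.25.243.213/32 (clear depth 32)
  lookup 172.49.82.29: bits ε walk d0:H1 -> H1
  + 39.160.176.0/20 (H1) depth=20
  lookup 39.160.176.0: bits 00100111101000001011 walk d0:H1→d1:-→d2:-→d3:-→d4:-→d5:-→d6:-→d7:-→d8:-→d9:-→d10:-→d11:-→d12:-→d13:-→d14:-→d15:-→d16:-→d17:-→d18:-→d19:-→d20:H1 -> H1
  lookup 39.160.176.179: bits 00100111101000001011 walk d0:H1→d1:-→d2:-→d3:-→d4:-→d5:-→d6:-→d7:-→d8:-→d9:-→d10:-→d11:-→d12:-→d13:-→d14:-→d15:-→d16:-→d17:-→d18:-→d19:-→d20:H1 -> H1
  + 0.0.0.0/0 (H2) depth=0
  + 185.138.62.0/24 (H1) depth=24
  lookup 39.160.176.30: bits 00100111101000001011 walk d0:H2→d1:-→d2:-→d3:-→d4:-→d5:-→d6:-→d7:-→d8:-→d9:-→d10:-→d11:-→d12:-→d13:-→d14:-→d15:-→d16:-→d17:-→d18:-→d19:-→d20:H1 -> H1
  + 185.138.0.0/15 (H1) depth=15
  lookup 39.160.176.1: bits 00100111101000001011 walk d0:H2→d1:-→d2:-→d3:-→d4:-→d5:-→d6:-→d7:-→d8:-→d9:-→d10:-→d11:-→d12:-→d13:-→d14:-→d15:-→d16:-→d17:-→d18:-→d19:-→d20:H1 -> H1
  lookup 39.160.176.16: bits 00100111101000001011 walk d0:H2→d1:-→d2:-→d3:-→d4:-→d5:-→d6:-→d7:-→d8:-→d9:-→d10:-→d11:-→d12:-→d13:-→d14:-→d15:-→d16:-→d17:-→d18:-→d19:-→d20:H1 -> H1
  del 185.138.0.0/15 (clear depth 15)

== LOOKUPS ==
["H0","no-route","H0","H1","H1","H1","H1","H1","H1"]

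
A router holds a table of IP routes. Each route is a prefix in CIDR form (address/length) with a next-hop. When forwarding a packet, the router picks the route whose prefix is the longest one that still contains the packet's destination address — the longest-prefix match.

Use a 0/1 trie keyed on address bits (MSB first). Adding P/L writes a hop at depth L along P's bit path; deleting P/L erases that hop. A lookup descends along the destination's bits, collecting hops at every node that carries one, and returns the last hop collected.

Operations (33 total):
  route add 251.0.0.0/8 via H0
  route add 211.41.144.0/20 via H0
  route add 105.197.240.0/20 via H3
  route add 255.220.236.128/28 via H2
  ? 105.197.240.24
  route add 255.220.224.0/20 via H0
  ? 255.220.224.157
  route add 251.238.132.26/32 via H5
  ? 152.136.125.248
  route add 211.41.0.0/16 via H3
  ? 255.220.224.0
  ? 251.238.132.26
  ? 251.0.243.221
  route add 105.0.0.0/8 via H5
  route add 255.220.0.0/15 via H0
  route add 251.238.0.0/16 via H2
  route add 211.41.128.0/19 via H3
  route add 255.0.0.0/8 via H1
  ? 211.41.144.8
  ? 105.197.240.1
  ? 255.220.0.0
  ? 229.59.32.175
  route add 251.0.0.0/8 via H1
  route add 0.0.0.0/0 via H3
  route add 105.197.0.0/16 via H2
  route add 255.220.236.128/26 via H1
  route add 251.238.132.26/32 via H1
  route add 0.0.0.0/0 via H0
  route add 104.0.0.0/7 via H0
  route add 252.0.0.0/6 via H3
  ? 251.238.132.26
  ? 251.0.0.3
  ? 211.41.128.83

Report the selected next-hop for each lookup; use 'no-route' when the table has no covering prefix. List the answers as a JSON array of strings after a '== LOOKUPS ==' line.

Process each operation:
  add 251.0.0.0/8 -> H0 at depth 8
  add 211.41.144.0/20 -> H0 at depth 20
  add 105.197.240.0/20 -> H3 at depth 20
  add 255.220.236.128/28 -> H2 at depth 28
  lookup 105.197.240.24: bits 01101001110001011111 walk d0:-→d1:-→d2:-→d3:-→d4:-→d5:-→d6:-→d7:-→d8:-→d9:-→d10:-→d11:-→d12:-→d13:-→d14:-→d15:-→d16:-→d17:-→d18:-→d19:-→d20:H3 -> H3
  add 255.220.224.0/20 -> H0 at depth 20
  lookup 255.220.224.157: bits 11111111110111001110 walk d0:-→d1:-→d2:-→d3:-→d4:-→d5:-→d6:-→d7:-→d8:-→d9:-→d10:-→d11:-→d12:-→d13:-→d14:-→d15:-→d16:-→d17:-→d18:-→d19:-→d20:H0 -> H0
  add 251.238.132.26/32 -> H5 at depth 32
  lookup 152.136.125.248: bits 1 walk d0:-→d1:- -> no-route
  add 211.41.0.0/16 -> H3 at depth 16
  lookup 255.220.224.0: bits 11111111110111001110 walk d0:-→d1:-→d2:-→d3:-→d4:-→d5:-→d6:-→d7:-→d8:-→d9:-→d10:-→d11:-→d12:-→d13:-→d14:-→d15:-→d16:-→d17:-→d18:-→d19:-→d20:H0 -> H0
  lookup 251.238.132.26: bits 11111011111011101000010000011010 walk d0:-→d1:-→d2:-→d3:-→d4:-→d5:-→d6:-→d7:-→d8:H0→d9:-→d10:-→d11:-→d12:-→d13:-→d14:-→d15:-→d16:-→d17:-→d18:-→d19:-→d20:-→d21:-→d22:-→d23:-→d24:-→d25:-→d26:-→d27:-→d28:-→d29:-→d30:-→d31:-→d32:H5 -> H5
  lookup 251.0.243.221: bits 11111011 walk d0:-→d1:-→d2:-→d3:-→d4:-→d5:-→d6:-→d7:-→d8:H0 -> H0
  add 105.0.0.0/8 -> H5 at depth 8
  add 255.220.0.0/15 -> H0 at depth 15
  add 251.238.0.0/16 -> H2 at depth 16
  add 211.41.128.0/19 -> H3 at depth 19
  add 255.0.0.0/8 -> H1 at depth 8
  lookup 211.41.144.8: bits 11010011001010011001 walk d0:-→d1:-→d2:-→d3:-→d4:-→d5:-→d6:-→d7:-→d8:-→d9:-→d10:-→d11:-→d12:-→d13:-→d14:-→d15:-→d16:H3→d17:-→d18:-→d19:H3→d20:H0 -> H0
  lookup 105.197.240.1: bits 01101001110001011111 walk d0:-→d1:-→d2:-→d3:-→d4:-→d5:-→d6:-→d7:-→d8:H5→d9:-→d10:-→d11:-→d12:-→d13:-→d14:-→d15:-→d16:-→d17:-→d18:-→d19:-→d20:H3 -> H3
  lookup 255.220.0.0: bits 1111111111011100 walk d0:-→d1:-→d2:-→d3:-→d4:-→d5:-→d6:-→d7:-→d8:H1→d9:-→d10:-→d11:-→d12:-→d13:-→d14:-→d15:H0→d16:- -> H0
  lookup 229.59.32.175: bits 111 walk d0:-→d1:-→d2:-→d3:- -> no-route
  add 251.0.0.0/8 -> H1 at depth 8
  add 0.0.0.0/0 -> H3 at depth 0
  add 105.197.0.0/16 -> H2 at depth 16
  add 255.220.236.128/26 -> H1 at depth 26
  add 251.238.132.26/32 -> H1 at depth 32
  add 0.0.0.0/0 -> H0 at depth 0
  add 104.0.0.0/7 -> H0 at depth 7
  add 252.0.0.0/6 -> H3 at depth 6
  lookup 251.238.132.26: bits 11111011111011101000010000011010 walk d0:H0→d1:-→d2:-→d3:-→d4:-→d5:-→d6:-→d7:-→d8:H1→d9:-→d10:-→d11:-→d12:-→d13:-→d14:-→d15:-→d16:H2→d17:-→d18:-→d19:-→d20:-→d21:-→d22:-→d23:-→d24:-→d25:-→d26:-→d27:-→d28:-→d29:-→d30:-→d31:-→d32:H1 -> H1
  lookup 251.0.0.3: bits 11111011 walk d0:H0→d1:-→d2:-→d3:-→d4:-→d5:-→d6:-→d7:-→d8:H1 -> H1
  lookup 211.41.128.83: bits 1101001100101001100 walk d0:H0→d1:-→d2:-→d3:-→d4:-→d5:-→d6:-→d7:-→d8:-→d9:-→d10:-→d11:-→d12:-→d13:-→d14:-→d15:-→d16:H3→d17:-→d18:-→d19:H3 -> H3

== LOOKUPS ==
["H3","H0","no-route","H0","H5","H0","H0","H3","H0","no-route","H1","H1","H3"]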